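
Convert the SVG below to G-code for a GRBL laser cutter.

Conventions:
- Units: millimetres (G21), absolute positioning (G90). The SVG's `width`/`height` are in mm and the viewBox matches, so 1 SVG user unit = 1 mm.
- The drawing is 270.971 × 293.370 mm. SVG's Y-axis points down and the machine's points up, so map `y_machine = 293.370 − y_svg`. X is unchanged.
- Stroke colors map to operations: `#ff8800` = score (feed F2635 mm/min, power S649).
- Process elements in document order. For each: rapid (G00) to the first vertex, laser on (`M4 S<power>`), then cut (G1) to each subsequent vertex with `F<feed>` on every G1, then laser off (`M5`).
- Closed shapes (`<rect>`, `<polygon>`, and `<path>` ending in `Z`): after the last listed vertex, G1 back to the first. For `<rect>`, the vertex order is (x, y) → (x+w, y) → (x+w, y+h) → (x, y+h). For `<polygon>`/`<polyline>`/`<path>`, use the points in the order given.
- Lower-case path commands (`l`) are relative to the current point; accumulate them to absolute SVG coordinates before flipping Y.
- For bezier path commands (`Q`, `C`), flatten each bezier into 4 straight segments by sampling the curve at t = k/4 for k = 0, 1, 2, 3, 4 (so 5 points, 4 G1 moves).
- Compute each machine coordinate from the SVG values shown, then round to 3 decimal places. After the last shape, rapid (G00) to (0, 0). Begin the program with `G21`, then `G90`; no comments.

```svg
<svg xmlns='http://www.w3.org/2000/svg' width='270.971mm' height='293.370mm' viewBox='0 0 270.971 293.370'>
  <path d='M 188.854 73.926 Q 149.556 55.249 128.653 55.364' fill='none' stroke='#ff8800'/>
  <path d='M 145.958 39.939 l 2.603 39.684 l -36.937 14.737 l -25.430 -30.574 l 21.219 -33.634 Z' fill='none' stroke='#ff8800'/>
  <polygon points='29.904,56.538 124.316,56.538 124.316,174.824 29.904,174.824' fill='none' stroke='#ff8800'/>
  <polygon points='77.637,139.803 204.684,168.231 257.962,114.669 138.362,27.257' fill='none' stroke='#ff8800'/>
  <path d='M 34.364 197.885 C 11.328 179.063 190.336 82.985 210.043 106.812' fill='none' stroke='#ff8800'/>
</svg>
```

G21
G90
G00 X188.854 Y219.444
M4 S649
G1 X170.355 Y227.608 F2635
G1 X154.155 Y233.423 F2635
G1 X140.254 Y236.889 F2635
G1 X128.653 Y238.006 F2635
M5
G00 X145.958 Y253.431
M4 S649
G1 X148.561 Y213.747 F2635
G1 X111.624 Y199.010 F2635
G1 X86.194 Y229.584 F2635
G1 X107.413 Y263.218 F2635
G1 X145.958 Y253.431 F2635
M5
G00 X29.904 Y236.832
M4 S649
G1 X124.316 Y236.832 F2635
G1 X124.316 Y118.546 F2635
G1 X29.904 Y118.546 F2635
G1 X29.904 Y236.832 F2635
M5
G00 X77.637 Y153.567
M4 S649
G1 X204.684 Y125.139 F2635
G1 X257.962 Y178.701 F2635
G1 X138.362 Y266.113 F2635
G1 X77.637 Y153.567 F2635
M5
G00 X34.364 Y95.485
M4 S649
G1 X49.324 Y121.006 F2635
G1 X106.175 Y157.015 F2635
G1 X171.040 Y185.027 F2635
G1 X210.043 Y186.558 F2635
M5
G00 X0.000 Y0.000

Since the viewBox matches the mm dimensions, user units are millimetres directly. The only transform is the Y-flip y_m = 293.370 − y_svg.

Shape 1 is a quadratic bezier drawn with `<path>`. Its stroke #ff8800 means score at S649, F2635. After flipping Y the toolpath is (188.854,219.444) → (170.355,227.608) → (154.155,233.423) → (140.254,236.889) → (128.653,238.006).

Shape 2 is a regular polygon drawn with `<path>`. Its stroke #ff8800 means score at S649, F2635. After flipping Y the toolpath is (145.958,253.431) → (148.561,213.747) → (111.624,199.010) → (86.194,229.584) → (107.413,263.218) → (145.958,253.431), returning to the start.

Shape 3 is a rectangle drawn with `<polygon>`. Its stroke #ff8800 means score at S649, F2635. After flipping Y the toolpath is (29.904,236.832) → (124.316,236.832) → (124.316,118.546) → (29.904,118.546) → (29.904,236.832), returning to the start.

Shape 4 is a closed polygon drawn with `<polygon>`. Its stroke #ff8800 means score at S649, F2635. After flipping Y the toolpath is (77.637,153.567) → (204.684,125.139) → (257.962,178.701) → (138.362,266.113) → (77.637,153.567), returning to the start.

Shape 5 is a cubic bezier drawn with `<path>`. Its stroke #ff8800 means score at S649, F2635. After flipping Y the toolpath is (34.364,95.485) → (49.324,121.006) → (106.175,157.015) → (171.040,185.027) → (210.043,186.558).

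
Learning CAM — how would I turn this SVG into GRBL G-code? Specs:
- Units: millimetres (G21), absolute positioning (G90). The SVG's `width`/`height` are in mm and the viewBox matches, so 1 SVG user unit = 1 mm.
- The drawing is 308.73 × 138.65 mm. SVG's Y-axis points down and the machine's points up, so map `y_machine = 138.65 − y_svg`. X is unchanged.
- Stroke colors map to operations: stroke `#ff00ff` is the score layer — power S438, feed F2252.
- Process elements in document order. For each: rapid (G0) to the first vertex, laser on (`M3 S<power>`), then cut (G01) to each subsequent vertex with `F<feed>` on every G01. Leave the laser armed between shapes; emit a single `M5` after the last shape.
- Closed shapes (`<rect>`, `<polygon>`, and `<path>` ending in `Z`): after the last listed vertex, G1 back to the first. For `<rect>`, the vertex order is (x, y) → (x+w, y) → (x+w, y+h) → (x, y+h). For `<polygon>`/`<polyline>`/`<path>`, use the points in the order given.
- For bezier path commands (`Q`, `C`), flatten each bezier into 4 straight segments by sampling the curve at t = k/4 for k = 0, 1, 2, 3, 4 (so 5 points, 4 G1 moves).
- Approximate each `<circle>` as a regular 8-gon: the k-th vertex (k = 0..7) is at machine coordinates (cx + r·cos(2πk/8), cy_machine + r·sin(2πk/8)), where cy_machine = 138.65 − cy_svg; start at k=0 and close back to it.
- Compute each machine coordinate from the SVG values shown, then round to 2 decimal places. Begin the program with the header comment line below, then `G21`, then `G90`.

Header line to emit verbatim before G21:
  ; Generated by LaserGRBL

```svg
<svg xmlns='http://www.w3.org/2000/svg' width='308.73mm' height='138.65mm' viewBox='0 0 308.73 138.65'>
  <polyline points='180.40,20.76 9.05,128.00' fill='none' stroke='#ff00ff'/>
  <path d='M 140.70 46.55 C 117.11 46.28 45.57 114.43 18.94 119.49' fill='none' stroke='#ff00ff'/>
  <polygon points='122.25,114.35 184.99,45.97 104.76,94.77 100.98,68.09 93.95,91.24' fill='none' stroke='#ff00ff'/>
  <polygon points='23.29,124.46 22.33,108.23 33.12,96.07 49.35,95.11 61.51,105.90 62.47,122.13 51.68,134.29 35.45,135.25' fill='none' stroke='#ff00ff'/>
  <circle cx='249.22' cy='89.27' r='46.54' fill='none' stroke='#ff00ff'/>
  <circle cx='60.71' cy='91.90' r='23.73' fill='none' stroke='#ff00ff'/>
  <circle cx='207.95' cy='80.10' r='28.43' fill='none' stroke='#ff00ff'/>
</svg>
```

viewBox `0 0 308.73 138.65` with mm width/height → 1 unit = 1 mm. Flip: y_m = 138.65 − y_svg.

**Shape 1** — `<polyline>` line segment, stroke `#ff00ff` → score (S438, F2252). Machine vertices: (180.40,117.89) → (9.05,10.65). Open path.

**Shape 2** — `<path>` cubic bezier, stroke `#ff00ff` → score (S438, F2252). Control points (SVG): P0=(140.70,46.55), P1=(117.11,46.28), P2=(45.57,114.43), P3=(18.94,119.49); sampled at t=k/4. Machine vertices: (140.70,92.10) → (115.47,81.53) → (80.96,57.63) → (45.88,32.73) → (18.94,19.16). Open path.

**Shape 3** — `<polygon>` closed polygon, stroke `#ff00ff` → score (S438, F2252). Machine vertices: (122.25,24.30) → (184.99,92.68) → (104.76,43.88) → (100.98,70.56) → (93.95,47.41) → (122.25,24.30). Closed: final G1 returns to the first vertex.

**Shape 4** — `<polygon>` regular polygon, stroke `#ff00ff` → score (S438, F2252). Machine vertices: (23.29,14.19) → (22.33,30.42) → (33.12,42.58) → (49.35,43.54) → (61.51,32.75) → (62.47,16.52) → (51.68,4.36) → (35.45,3.40) → (23.29,14.19). Closed: final G1 returns to the first vertex.

**Shape 5** — `<circle>` circle, stroke `#ff00ff` → score (S438, F2252). Machine vertices: (295.76,49.38) → (282.13,82.29) → (249.22,95.92) → (216.31,82.29) → (202.68,49.38) → (216.31,16.47) → (249.22,2.84) → (282.13,16.47) → (295.76,49.38). Closed: final G1 returns to the first vertex.

**Shape 6** — `<circle>` circle, stroke `#ff00ff` → score (S438, F2252). Machine vertices: (84.44,46.75) → (77.49,63.53) → (60.71,70.48) → (43.93,63.53) → (36.98,46.75) → (43.93,29.97) → (60.71,23.02) → (77.49,29.97) → (84.44,46.75). Closed: final G1 returns to the first vertex.

**Shape 7** — `<circle>` circle, stroke `#ff00ff` → score (S438, F2252). Machine vertices: (236.38,58.55) → (228.05,78.65) → (207.95,86.98) → (187.85,78.65) → (179.52,58.55) → (187.85,38.45) → (207.95,30.12) → (228.05,38.45) → (236.38,58.55). Closed: final G1 returns to the first vertex.

; Generated by LaserGRBL
G21
G90
G0 X180.40 Y117.89
M3 S438
G01 X9.05 Y10.65 F2252
G0 X140.70 Y92.10
M3 S438
G01 X115.47 Y81.53 F2252
G01 X80.96 Y57.63 F2252
G01 X45.88 Y32.73 F2252
G01 X18.94 Y19.16 F2252
G0 X122.25 Y24.30
M3 S438
G01 X184.99 Y92.68 F2252
G01 X104.76 Y43.88 F2252
G01 X100.98 Y70.56 F2252
G01 X93.95 Y47.41 F2252
G01 X122.25 Y24.30 F2252
G0 X23.29 Y14.19
M3 S438
G01 X22.33 Y30.42 F2252
G01 X33.12 Y42.58 F2252
G01 X49.35 Y43.54 F2252
G01 X61.51 Y32.75 F2252
G01 X62.47 Y16.52 F2252
G01 X51.68 Y4.36 F2252
G01 X35.45 Y3.40 F2252
G01 X23.29 Y14.19 F2252
G0 X295.76 Y49.38
M3 S438
G01 X282.13 Y82.29 F2252
G01 X249.22 Y95.92 F2252
G01 X216.31 Y82.29 F2252
G01 X202.68 Y49.38 F2252
G01 X216.31 Y16.47 F2252
G01 X249.22 Y2.84 F2252
G01 X282.13 Y16.47 F2252
G01 X295.76 Y49.38 F2252
G0 X84.44 Y46.75
M3 S438
G01 X77.49 Y63.53 F2252
G01 X60.71 Y70.48 F2252
G01 X43.93 Y63.53 F2252
G01 X36.98 Y46.75 F2252
G01 X43.93 Y29.97 F2252
G01 X60.71 Y23.02 F2252
G01 X77.49 Y29.97 F2252
G01 X84.44 Y46.75 F2252
G0 X236.38 Y58.55
M3 S438
G01 X228.05 Y78.65 F2252
G01 X207.95 Y86.98 F2252
G01 X187.85 Y78.65 F2252
G01 X179.52 Y58.55 F2252
G01 X187.85 Y38.45 F2252
G01 X207.95 Y30.12 F2252
G01 X228.05 Y38.45 F2252
G01 X236.38 Y58.55 F2252
M5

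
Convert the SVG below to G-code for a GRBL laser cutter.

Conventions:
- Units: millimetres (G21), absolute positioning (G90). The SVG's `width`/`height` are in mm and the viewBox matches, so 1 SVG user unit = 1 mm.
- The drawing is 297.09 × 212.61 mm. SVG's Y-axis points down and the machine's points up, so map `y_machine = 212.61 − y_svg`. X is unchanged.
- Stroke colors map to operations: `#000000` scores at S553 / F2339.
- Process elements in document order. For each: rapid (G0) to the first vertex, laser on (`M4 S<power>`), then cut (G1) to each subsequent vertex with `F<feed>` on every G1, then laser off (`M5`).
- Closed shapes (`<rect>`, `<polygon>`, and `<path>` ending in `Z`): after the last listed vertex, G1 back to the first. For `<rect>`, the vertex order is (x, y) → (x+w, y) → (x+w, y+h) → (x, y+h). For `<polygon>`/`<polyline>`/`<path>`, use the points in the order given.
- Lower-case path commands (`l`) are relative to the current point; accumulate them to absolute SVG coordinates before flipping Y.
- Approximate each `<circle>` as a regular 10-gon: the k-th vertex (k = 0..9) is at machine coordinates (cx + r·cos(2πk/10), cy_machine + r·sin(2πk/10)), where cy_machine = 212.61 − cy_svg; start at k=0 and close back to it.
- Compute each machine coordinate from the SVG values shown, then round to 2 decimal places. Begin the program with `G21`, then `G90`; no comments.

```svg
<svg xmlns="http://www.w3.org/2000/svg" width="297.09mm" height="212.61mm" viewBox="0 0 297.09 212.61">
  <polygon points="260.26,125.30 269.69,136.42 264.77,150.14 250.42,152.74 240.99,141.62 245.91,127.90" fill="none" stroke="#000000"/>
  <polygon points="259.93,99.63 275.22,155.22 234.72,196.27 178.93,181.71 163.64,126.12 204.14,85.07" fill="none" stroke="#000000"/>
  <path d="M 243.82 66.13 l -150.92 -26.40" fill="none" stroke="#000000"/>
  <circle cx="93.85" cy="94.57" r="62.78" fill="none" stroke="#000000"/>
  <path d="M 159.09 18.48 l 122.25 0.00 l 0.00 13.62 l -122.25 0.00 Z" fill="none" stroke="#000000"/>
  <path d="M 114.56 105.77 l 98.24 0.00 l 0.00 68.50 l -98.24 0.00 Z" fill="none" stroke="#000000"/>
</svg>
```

Since the viewBox matches the mm dimensions, user units are millimetres directly. The only transform is the Y-flip y_m = 212.61 − y_svg.

Shape 1 is a regular polygon drawn with `<polygon>`. Its stroke #000000 means score at S553, F2339. After flipping Y the toolpath is (260.26,87.31) → (269.69,76.19) → (264.77,62.47) → (250.42,59.87) → (240.99,70.99) → (245.91,84.71) → (260.26,87.31), returning to the start.

Shape 2 is a regular polygon drawn with `<polygon>`. Its stroke #000000 means score at S553, F2339. After flipping Y the toolpath is (259.93,112.98) → (275.22,57.39) → (234.72,16.34) → (178.93,30.90) → (163.64,86.49) → (204.14,127.54) → (259.93,112.98), returning to the start.

Shape 3 is a line segment drawn with `<path>`. Its stroke #000000 means score at S553, F2339. After flipping Y the toolpath is (243.82,146.48) → (92.90,172.88).

Shape 4 is a circle drawn with `<circle>`. Its stroke #000000 means score at S553, F2339. After flipping Y the toolpath is (156.63,118.04) → (144.64,154.94) → (113.25,177.75) → (74.45,177.75) → (43.06,154.94) → (31.07,118.04) → (43.06,81.14) → (74.45,58.33) → (113.25,58.33) → (144.64,81.14) → (156.63,118.04), returning to the start.

Shape 5 is a rectangle drawn with `<path>`. Its stroke #000000 means score at S553, F2339. After flipping Y the toolpath is (159.09,194.13) → (281.34,194.13) → (281.34,180.51) → (159.09,180.51) → (159.09,194.13), returning to the start.

Shape 6 is a rectangle drawn with `<path>`. Its stroke #000000 means score at S553, F2339. After flipping Y the toolpath is (114.56,106.84) → (212.80,106.84) → (212.80,38.34) → (114.56,38.34) → (114.56,106.84), returning to the start.

G21
G90
G0 X260.26 Y87.31
M4 S553
G1 X269.69 Y76.19 F2339
G1 X264.77 Y62.47 F2339
G1 X250.42 Y59.87 F2339
G1 X240.99 Y70.99 F2339
G1 X245.91 Y84.71 F2339
G1 X260.26 Y87.31 F2339
M5
G0 X259.93 Y112.98
M4 S553
G1 X275.22 Y57.39 F2339
G1 X234.72 Y16.34 F2339
G1 X178.93 Y30.90 F2339
G1 X163.64 Y86.49 F2339
G1 X204.14 Y127.54 F2339
G1 X259.93 Y112.98 F2339
M5
G0 X243.82 Y146.48
M4 S553
G1 X92.90 Y172.88 F2339
M5
G0 X156.63 Y118.04
M4 S553
G1 X144.64 Y154.94 F2339
G1 X113.25 Y177.75 F2339
G1 X74.45 Y177.75 F2339
G1 X43.06 Y154.94 F2339
G1 X31.07 Y118.04 F2339
G1 X43.06 Y81.14 F2339
G1 X74.45 Y58.33 F2339
G1 X113.25 Y58.33 F2339
G1 X144.64 Y81.14 F2339
G1 X156.63 Y118.04 F2339
M5
G0 X159.09 Y194.13
M4 S553
G1 X281.34 Y194.13 F2339
G1 X281.34 Y180.51 F2339
G1 X159.09 Y180.51 F2339
G1 X159.09 Y194.13 F2339
M5
G0 X114.56 Y106.84
M4 S553
G1 X212.80 Y106.84 F2339
G1 X212.80 Y38.34 F2339
G1 X114.56 Y38.34 F2339
G1 X114.56 Y106.84 F2339
M5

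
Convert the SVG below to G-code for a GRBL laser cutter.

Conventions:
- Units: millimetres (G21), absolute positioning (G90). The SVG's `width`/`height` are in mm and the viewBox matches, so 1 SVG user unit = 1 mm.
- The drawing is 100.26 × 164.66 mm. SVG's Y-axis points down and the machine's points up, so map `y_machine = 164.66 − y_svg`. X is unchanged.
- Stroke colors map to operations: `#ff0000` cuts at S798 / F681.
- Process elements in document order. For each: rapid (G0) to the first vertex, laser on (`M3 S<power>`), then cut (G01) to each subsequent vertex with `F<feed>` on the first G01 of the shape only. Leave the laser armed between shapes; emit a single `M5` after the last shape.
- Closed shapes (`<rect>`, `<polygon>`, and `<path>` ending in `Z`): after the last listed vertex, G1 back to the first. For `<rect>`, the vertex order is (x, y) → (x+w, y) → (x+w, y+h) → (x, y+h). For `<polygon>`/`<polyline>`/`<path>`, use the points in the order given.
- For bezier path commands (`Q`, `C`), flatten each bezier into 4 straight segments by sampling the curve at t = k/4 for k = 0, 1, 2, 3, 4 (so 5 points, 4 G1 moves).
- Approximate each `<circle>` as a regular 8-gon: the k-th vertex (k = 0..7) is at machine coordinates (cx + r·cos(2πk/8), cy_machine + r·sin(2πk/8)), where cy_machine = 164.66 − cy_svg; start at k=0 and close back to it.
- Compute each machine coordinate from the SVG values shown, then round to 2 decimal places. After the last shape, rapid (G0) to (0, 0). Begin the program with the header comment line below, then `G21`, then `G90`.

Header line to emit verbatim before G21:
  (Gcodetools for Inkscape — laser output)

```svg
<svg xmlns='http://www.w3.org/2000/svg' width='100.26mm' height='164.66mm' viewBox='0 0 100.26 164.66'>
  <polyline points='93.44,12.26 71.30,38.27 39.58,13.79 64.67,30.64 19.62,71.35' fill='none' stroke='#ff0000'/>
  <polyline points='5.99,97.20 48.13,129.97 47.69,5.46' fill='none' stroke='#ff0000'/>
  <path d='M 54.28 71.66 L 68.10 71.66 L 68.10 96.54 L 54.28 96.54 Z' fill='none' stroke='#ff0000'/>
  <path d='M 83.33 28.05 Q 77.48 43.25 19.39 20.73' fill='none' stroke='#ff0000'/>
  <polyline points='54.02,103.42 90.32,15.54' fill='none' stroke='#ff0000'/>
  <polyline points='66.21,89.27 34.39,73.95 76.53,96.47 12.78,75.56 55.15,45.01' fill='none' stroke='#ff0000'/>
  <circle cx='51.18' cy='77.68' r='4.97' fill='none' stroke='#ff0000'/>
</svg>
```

Since the viewBox matches the mm dimensions, user units are millimetres directly. The only transform is the Y-flip y_m = 164.66 − y_svg.

Shape 1 is a open polyline drawn with `<polyline>`. Its stroke #ff0000 means cut at S798, F681. After flipping Y the toolpath is (93.44,152.40) → (71.30,126.39) → (39.58,150.87) → (64.67,134.02) → (19.62,93.31).

Shape 2 is a open polyline drawn with `<polyline>`. Its stroke #ff0000 means cut at S798, F681. After flipping Y the toolpath is (5.99,67.46) → (48.13,34.69) → (47.69,159.20).

Shape 3 is a rectangle drawn with `<path>`. Its stroke #ff0000 means cut at S798, F681. After flipping Y the toolpath is (54.28,93.00) → (68.10,93.00) → (68.10,68.12) → (54.28,68.12) → (54.28,93.00), returning to the start.

Shape 4 is a quadratic bezier drawn with `<path>`. Its stroke #ff0000 means cut at S798, F681. After flipping Y the toolpath is (83.33,136.61) → (77.14,131.37) → (64.42,130.84) → (45.17,135.03) → (19.39,143.93).

Shape 5 is a line segment drawn with `<polyline>`. Its stroke #ff0000 means cut at S798, F681. After flipping Y the toolpath is (54.02,61.24) → (90.32,149.12).

Shape 6 is a open polyline drawn with `<polyline>`. Its stroke #ff0000 means cut at S798, F681. After flipping Y the toolpath is (66.21,75.39) → (34.39,90.71) → (76.53,68.19) → (12.78,89.10) → (55.15,119.65).

Shape 7 is a circle drawn with `<circle>`. Its stroke #ff0000 means cut at S798, F681. After flipping Y the toolpath is (56.15,86.98) → (54.69,90.49) → (51.18,91.95) → (47.67,90.49) → (46.21,86.98) → (47.67,83.47) → (51.18,82.01) → (54.69,83.47) → (56.15,86.98), returning to the start.

(Gcodetools for Inkscape — laser output)
G21
G90
G0 X93.44 Y152.40
M3 S798
G01 X71.30 Y126.39 F681
G01 X39.58 Y150.87
G01 X64.67 Y134.02
G01 X19.62 Y93.31
G0 X5.99 Y67.46
M3 S798
G01 X48.13 Y34.69 F681
G01 X47.69 Y159.20
G0 X54.28 Y93.00
M3 S798
G01 X68.10 Y93.00 F681
G01 X68.10 Y68.12
G01 X54.28 Y68.12
G01 X54.28 Y93.00
G0 X83.33 Y136.61
M3 S798
G01 X77.14 Y131.37 F681
G01 X64.42 Y130.84
G01 X45.17 Y135.03
G01 X19.39 Y143.93
G0 X54.02 Y61.24
M3 S798
G01 X90.32 Y149.12 F681
G0 X66.21 Y75.39
M3 S798
G01 X34.39 Y90.71 F681
G01 X76.53 Y68.19
G01 X12.78 Y89.10
G01 X55.15 Y119.65
G0 X56.15 Y86.98
M3 S798
G01 X54.69 Y90.49 F681
G01 X51.18 Y91.95
G01 X47.67 Y90.49
G01 X46.21 Y86.98
G01 X47.67 Y83.47
G01 X51.18 Y82.01
G01 X54.69 Y83.47
G01 X56.15 Y86.98
M5
G0 X0.00 Y0.00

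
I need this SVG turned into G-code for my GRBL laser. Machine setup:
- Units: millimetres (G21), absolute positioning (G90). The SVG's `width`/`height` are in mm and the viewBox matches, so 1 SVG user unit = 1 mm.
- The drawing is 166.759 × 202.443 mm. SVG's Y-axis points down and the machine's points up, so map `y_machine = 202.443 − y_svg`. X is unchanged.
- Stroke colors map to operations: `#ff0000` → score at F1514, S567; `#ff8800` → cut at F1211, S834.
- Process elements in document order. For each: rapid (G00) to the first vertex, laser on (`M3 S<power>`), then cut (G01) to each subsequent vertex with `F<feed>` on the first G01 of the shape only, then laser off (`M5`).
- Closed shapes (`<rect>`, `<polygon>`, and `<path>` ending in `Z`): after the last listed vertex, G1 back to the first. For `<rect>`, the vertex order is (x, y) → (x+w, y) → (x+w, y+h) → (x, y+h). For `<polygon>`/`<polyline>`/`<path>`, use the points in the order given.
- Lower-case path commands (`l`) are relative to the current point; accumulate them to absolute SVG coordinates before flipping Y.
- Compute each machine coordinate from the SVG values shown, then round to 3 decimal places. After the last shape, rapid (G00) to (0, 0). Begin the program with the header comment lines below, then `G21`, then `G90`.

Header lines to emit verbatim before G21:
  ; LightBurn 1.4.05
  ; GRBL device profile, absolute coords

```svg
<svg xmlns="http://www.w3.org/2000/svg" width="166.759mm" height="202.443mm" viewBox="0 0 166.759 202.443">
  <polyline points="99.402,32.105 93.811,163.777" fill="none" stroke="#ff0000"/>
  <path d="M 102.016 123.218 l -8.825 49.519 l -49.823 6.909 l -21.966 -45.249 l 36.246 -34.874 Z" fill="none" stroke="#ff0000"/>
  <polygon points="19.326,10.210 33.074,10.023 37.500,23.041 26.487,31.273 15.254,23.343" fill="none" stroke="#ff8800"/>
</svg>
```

Since the viewBox matches the mm dimensions, user units are millimetres directly. The only transform is the Y-flip y_m = 202.443 − y_svg.

Shape 1 is a line segment drawn with `<polyline>`. Its stroke #ff0000 means score at S567, F1514. After flipping Y the toolpath is (99.402,170.338) → (93.811,38.666).

Shape 2 is a regular polygon drawn with `<path>`. Its stroke #ff0000 means score at S567, F1514. After flipping Y the toolpath is (102.016,79.225) → (93.191,29.706) → (43.368,22.797) → (21.402,68.046) → (57.648,102.920) → (102.016,79.225), returning to the start.

Shape 3 is a regular polygon drawn with `<polygon>`. Its stroke #ff8800 means cut at S834, F1211. After flipping Y the toolpath is (19.326,192.233) → (33.074,192.420) → (37.500,179.402) → (26.487,171.170) → (15.254,179.100) → (19.326,192.233), returning to the start.

; LightBurn 1.4.05
; GRBL device profile, absolute coords
G21
G90
G00 X99.402 Y170.338
M3 S567
G01 X93.811 Y38.666 F1514
M5
G00 X102.016 Y79.225
M3 S567
G01 X93.191 Y29.706 F1514
G01 X43.368 Y22.797
G01 X21.402 Y68.046
G01 X57.648 Y102.920
G01 X102.016 Y79.225
M5
G00 X19.326 Y192.233
M3 S834
G01 X33.074 Y192.420 F1211
G01 X37.500 Y179.402
G01 X26.487 Y171.170
G01 X15.254 Y179.100
G01 X19.326 Y192.233
M5
G00 X0.000 Y0.000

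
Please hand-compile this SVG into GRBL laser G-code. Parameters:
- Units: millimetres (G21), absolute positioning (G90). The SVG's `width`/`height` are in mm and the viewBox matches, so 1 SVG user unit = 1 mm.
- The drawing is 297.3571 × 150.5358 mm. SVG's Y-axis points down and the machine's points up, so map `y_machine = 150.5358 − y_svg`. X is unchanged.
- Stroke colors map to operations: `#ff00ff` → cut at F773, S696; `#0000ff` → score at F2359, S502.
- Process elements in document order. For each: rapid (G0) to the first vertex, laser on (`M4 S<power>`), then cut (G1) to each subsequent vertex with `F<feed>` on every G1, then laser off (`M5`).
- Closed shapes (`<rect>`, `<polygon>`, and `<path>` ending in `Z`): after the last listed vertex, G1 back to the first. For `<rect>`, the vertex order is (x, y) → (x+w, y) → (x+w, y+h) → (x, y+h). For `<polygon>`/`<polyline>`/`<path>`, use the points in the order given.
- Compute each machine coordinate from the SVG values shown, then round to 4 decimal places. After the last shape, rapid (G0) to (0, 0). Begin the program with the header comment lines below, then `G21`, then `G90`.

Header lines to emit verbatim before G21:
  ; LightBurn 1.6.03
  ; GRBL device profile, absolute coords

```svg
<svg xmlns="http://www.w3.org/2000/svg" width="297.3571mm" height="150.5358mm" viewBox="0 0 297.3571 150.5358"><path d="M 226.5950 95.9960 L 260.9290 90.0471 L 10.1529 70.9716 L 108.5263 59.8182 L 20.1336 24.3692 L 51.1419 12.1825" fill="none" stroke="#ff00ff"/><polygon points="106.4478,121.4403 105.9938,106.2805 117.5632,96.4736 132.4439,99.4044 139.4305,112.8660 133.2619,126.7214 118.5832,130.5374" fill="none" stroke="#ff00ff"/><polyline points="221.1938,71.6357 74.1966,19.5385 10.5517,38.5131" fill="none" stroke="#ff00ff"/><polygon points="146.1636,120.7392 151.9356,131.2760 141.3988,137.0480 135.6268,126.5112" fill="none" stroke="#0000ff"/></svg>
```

1 u = 1 mm; y_m = 150.5358 − y.

[1] `<path>` open polyline, #ff00ff→cut S696 F773: (226.5950,54.5398) → (260.9290,60.4887) → (10.1529,79.5642) → (108.5263,90.7176) → (20.1336,126.1666) → (51.1419,138.3533)

[2] `<polygon>` regular polygon, #ff00ff→cut S696 F773: (106.4478,29.0955) → (105.9938,44.2553) → (117.5632,54.0622) → (132.4439,51.1314) → (139.4305,37.6698) → (133.2619,23.8144) → (118.5832,19.9984) → (106.4478,29.0955) (closed)

[3] `<polyline>` open polyline, #ff00ff→cut S696 F773: (221.1938,78.9001) → (74.1966,130.9973) → (10.5517,112.0227)

[4] `<polygon>` regular polygon, #0000ff→score S502 F2359: (146.1636,29.7966) → (151.9356,19.2598) → (141.3988,13.4878) → (135.6268,24.0246) → (146.1636,29.7966) (closed)

; LightBurn 1.6.03
; GRBL device profile, absolute coords
G21
G90
G0 X226.5950 Y54.5398
M4 S696
G1 X260.9290 Y60.4887 F773
G1 X10.1529 Y79.5642 F773
G1 X108.5263 Y90.7176 F773
G1 X20.1336 Y126.1666 F773
G1 X51.1419 Y138.3533 F773
M5
G0 X106.4478 Y29.0955
M4 S696
G1 X105.9938 Y44.2553 F773
G1 X117.5632 Y54.0622 F773
G1 X132.4439 Y51.1314 F773
G1 X139.4305 Y37.6698 F773
G1 X133.2619 Y23.8144 F773
G1 X118.5832 Y19.9984 F773
G1 X106.4478 Y29.0955 F773
M5
G0 X221.1938 Y78.9001
M4 S696
G1 X74.1966 Y130.9973 F773
G1 X10.5517 Y112.0227 F773
M5
G0 X146.1636 Y29.7966
M4 S502
G1 X151.9356 Y19.2598 F2359
G1 X141.3988 Y13.4878 F2359
G1 X135.6268 Y24.0246 F2359
G1 X146.1636 Y29.7966 F2359
M5
G0 X0.0000 Y0.0000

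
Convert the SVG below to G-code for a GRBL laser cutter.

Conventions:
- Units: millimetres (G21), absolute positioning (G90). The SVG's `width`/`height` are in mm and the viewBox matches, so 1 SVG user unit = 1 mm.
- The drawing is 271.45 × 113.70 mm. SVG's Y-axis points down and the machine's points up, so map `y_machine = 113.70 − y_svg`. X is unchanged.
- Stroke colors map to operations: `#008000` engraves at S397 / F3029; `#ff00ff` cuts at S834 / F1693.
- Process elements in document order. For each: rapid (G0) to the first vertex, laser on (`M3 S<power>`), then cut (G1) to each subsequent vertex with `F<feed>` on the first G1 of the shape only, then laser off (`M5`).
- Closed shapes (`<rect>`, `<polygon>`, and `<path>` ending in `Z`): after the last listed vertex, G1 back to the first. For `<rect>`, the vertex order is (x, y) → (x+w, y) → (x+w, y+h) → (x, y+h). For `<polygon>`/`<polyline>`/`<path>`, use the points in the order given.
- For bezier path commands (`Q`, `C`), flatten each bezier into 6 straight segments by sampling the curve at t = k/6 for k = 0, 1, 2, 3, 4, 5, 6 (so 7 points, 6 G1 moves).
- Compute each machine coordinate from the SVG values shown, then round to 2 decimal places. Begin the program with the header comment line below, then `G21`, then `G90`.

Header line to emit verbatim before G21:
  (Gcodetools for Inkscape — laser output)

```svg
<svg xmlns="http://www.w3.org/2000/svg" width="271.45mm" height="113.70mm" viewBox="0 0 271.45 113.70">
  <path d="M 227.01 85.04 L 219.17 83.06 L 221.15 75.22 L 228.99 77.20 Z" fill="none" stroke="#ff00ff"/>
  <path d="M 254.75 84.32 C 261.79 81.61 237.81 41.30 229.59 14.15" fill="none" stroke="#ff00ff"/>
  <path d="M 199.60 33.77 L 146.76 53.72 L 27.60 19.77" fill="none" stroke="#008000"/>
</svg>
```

viewBox `0 0 271.45 113.70` with mm width/height → 1 unit = 1 mm. Flip: y_m = 113.70 − y_svg.

**Shape 1** — `<path>` regular polygon, stroke `#ff00ff` → cut (S834, F1693). Machine vertices: (227.01,28.66) → (219.17,30.64) → (221.15,38.48) → (228.99,36.50) → (227.01,28.66). Closed: final G1 returns to the first vertex.

**Shape 2** — `<path>` cubic bezier, stroke `#ff00ff` → cut (S834, F1693). Control points (SVG): P0=(254.75,84.32), P1=(261.79,81.61), P2=(237.81,41.30), P3=(229.59,14.15); sampled at t=k/6. Machine vertices: (254.75,29.38) → (255.90,33.63) → (253.18,42.74) → (247.89,55.30) → (241.33,69.89) → (234.80,85.11) → (229.59,99.55). Open path.

**Shape 3** — `<path>` open polyline, stroke `#008000` → engrave (S397, F3029). Machine vertices: (199.60,79.93) → (146.76,59.98) → (27.60,93.93). Open path.

(Gcodetools for Inkscape — laser output)
G21
G90
G0 X227.01 Y28.66
M3 S834
G1 X219.17 Y30.64 F1693
G1 X221.15 Y38.48
G1 X228.99 Y36.50
G1 X227.01 Y28.66
M5
G0 X254.75 Y29.38
M3 S834
G1 X255.90 Y33.63 F1693
G1 X253.18 Y42.74
G1 X247.89 Y55.30
G1 X241.33 Y69.89
G1 X234.80 Y85.11
G1 X229.59 Y99.55
M5
G0 X199.60 Y79.93
M3 S397
G1 X146.76 Y59.98 F3029
G1 X27.60 Y93.93
M5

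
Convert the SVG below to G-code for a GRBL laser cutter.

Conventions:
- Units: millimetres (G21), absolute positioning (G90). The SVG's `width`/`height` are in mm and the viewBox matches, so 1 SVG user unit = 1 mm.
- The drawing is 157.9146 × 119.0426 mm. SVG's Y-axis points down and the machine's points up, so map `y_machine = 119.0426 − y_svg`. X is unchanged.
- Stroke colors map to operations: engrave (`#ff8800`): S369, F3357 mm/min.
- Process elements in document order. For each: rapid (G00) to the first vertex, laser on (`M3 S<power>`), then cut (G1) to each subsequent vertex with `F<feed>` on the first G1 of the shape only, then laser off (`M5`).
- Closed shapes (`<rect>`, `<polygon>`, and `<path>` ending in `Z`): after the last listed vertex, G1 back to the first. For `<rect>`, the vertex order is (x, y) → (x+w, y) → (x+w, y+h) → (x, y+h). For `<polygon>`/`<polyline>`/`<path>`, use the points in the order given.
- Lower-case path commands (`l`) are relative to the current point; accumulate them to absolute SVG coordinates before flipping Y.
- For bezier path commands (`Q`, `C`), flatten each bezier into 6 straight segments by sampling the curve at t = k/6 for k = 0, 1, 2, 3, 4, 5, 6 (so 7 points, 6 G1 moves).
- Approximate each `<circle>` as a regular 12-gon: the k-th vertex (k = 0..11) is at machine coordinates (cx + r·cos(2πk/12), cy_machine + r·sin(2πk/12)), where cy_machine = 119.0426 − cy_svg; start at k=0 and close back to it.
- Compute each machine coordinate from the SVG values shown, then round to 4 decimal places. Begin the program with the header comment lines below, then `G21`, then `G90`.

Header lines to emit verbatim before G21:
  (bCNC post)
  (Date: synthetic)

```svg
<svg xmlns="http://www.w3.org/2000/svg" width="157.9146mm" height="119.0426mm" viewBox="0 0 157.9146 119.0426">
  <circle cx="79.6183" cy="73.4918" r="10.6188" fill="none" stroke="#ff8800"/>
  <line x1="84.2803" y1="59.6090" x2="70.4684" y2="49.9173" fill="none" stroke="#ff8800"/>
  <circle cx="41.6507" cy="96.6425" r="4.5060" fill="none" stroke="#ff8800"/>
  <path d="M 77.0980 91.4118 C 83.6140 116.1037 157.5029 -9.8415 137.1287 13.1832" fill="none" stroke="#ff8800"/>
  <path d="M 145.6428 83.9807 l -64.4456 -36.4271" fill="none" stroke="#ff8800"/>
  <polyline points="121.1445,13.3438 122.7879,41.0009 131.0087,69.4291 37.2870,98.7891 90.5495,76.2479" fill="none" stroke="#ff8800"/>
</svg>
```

1 u = 1 mm; y_m = 119.0426 − y.

[1] `<circle>` circle, #ff8800→engrave S369 F3357: (90.2371,45.5508) → (88.8145,50.8602) → (84.9277,54.7470) → (79.6183,56.1696) → (74.3089,54.7470) → (70.4221,50.8602) → (68.9995,45.5508) → (70.4221,40.2414) → (74.3089,36.3546) → (79.6183,34.9320) → (84.9277,36.3546) → (88.8145,40.2414) → (90.2371,45.5508) (closed)

[2] `<line>` line segment, #ff8800→engrave S369 F3357: (84.2803,59.4336) → (70.4684,69.1253)

[3] `<circle>` circle, #ff8800→engrave S369 F3357: (46.1567,22.4001) → (45.5530,24.6531) → (43.9037,26.3024) → (41.6507,26.9061) → (39.3977,26.3024) → (37.7484,24.6531) → (37.1447,22.4001) → (37.7484,20.1471) → (39.3977,18.4978) → (41.6507,17.8941) → (43.9037,18.4978) → (45.5530,20.1471) → (46.1567,22.4001) (closed)

[4] `<path>` cubic bezier, #ff8800→engrave S369 F3357: (77.0980,27.6308) → (85.2221,26.4509) → (100.0851,42.0547) → (117.1972,66.1199) → (132.0684,90.3240) → (140.2089,106.3447) → (137.1287,105.8594)

[5] `<path>` line segment, #ff8800→engrave S369 F3357: (145.6428,35.0619) → (81.1972,71.4890)

[6] `<polyline>` open polyline, #ff8800→engrave S369 F3357: (121.1445,105.6988) → (122.7879,78.0417) → (131.0087,49.6135) → (37.2870,20.2535) → (90.5495,42.7947)

(bCNC post)
(Date: synthetic)
G21
G90
G00 X90.2371 Y45.5508
M3 S369
G1 X88.8145 Y50.8602 F3357
G1 X84.9277 Y54.7470
G1 X79.6183 Y56.1696
G1 X74.3089 Y54.7470
G1 X70.4221 Y50.8602
G1 X68.9995 Y45.5508
G1 X70.4221 Y40.2414
G1 X74.3089 Y36.3546
G1 X79.6183 Y34.9320
G1 X84.9277 Y36.3546
G1 X88.8145 Y40.2414
G1 X90.2371 Y45.5508
M5
G00 X84.2803 Y59.4336
M3 S369
G1 X70.4684 Y69.1253 F3357
M5
G00 X46.1567 Y22.4001
M3 S369
G1 X45.5530 Y24.6531 F3357
G1 X43.9037 Y26.3024
G1 X41.6507 Y26.9061
G1 X39.3977 Y26.3024
G1 X37.7484 Y24.6531
G1 X37.1447 Y22.4001
G1 X37.7484 Y20.1471
G1 X39.3977 Y18.4978
G1 X41.6507 Y17.8941
G1 X43.9037 Y18.4978
G1 X45.5530 Y20.1471
G1 X46.1567 Y22.4001
M5
G00 X77.0980 Y27.6308
M3 S369
G1 X85.2221 Y26.4509 F3357
G1 X100.0851 Y42.0547
G1 X117.1972 Y66.1199
G1 X132.0684 Y90.3240
G1 X140.2089 Y106.3447
G1 X137.1287 Y105.8594
M5
G00 X145.6428 Y35.0619
M3 S369
G1 X81.1972 Y71.4890 F3357
M5
G00 X121.1445 Y105.6988
M3 S369
G1 X122.7879 Y78.0417 F3357
G1 X131.0087 Y49.6135
G1 X37.2870 Y20.2535
G1 X90.5495 Y42.7947
M5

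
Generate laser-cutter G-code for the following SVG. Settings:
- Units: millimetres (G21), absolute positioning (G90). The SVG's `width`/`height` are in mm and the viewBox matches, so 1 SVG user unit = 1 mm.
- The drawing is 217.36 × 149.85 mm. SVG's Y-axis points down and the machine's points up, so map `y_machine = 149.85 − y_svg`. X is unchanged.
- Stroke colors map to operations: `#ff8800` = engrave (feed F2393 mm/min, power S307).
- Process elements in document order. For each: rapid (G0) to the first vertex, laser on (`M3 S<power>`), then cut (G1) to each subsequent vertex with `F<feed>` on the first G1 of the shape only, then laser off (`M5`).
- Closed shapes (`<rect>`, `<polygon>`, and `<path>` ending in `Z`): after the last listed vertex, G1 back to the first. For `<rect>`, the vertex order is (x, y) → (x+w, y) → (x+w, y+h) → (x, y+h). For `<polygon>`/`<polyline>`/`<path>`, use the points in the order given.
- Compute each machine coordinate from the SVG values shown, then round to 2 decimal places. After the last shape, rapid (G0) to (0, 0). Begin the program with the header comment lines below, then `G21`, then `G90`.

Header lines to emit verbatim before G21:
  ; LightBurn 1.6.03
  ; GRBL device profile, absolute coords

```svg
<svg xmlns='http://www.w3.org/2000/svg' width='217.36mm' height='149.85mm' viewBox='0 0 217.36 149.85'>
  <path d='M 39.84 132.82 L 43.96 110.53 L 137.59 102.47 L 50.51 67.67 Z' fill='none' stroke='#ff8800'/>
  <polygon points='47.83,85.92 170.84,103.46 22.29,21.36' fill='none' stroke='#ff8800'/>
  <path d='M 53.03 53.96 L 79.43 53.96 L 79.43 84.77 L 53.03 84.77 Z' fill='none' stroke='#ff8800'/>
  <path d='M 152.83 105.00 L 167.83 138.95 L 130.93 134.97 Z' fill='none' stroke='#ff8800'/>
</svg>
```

Since the viewBox matches the mm dimensions, user units are millimetres directly. The only transform is the Y-flip y_m = 149.85 − y_svg.

Shape 1 is a closed polygon drawn with `<path>`. Its stroke #ff8800 means engrave at S307, F2393. After flipping Y the toolpath is (39.84,17.03) → (43.96,39.32) → (137.59,47.38) → (50.51,82.18) → (39.84,17.03), returning to the start.

Shape 2 is a closed polygon drawn with `<polygon>`. Its stroke #ff8800 means engrave at S307, F2393. After flipping Y the toolpath is (47.83,63.93) → (170.84,46.39) → (22.29,128.49) → (47.83,63.93), returning to the start.

Shape 3 is a rectangle drawn with `<path>`. Its stroke #ff8800 means engrave at S307, F2393. After flipping Y the toolpath is (53.03,95.89) → (79.43,95.89) → (79.43,65.08) → (53.03,65.08) → (53.03,95.89), returning to the start.

Shape 4 is a regular polygon drawn with `<path>`. Its stroke #ff8800 means engrave at S307, F2393. After flipping Y the toolpath is (152.83,44.85) → (167.83,10.90) → (130.93,14.88) → (152.83,44.85), returning to the start.

; LightBurn 1.6.03
; GRBL device profile, absolute coords
G21
G90
G0 X39.84 Y17.03
M3 S307
G1 X43.96 Y39.32 F2393
G1 X137.59 Y47.38
G1 X50.51 Y82.18
G1 X39.84 Y17.03
M5
G0 X47.83 Y63.93
M3 S307
G1 X170.84 Y46.39 F2393
G1 X22.29 Y128.49
G1 X47.83 Y63.93
M5
G0 X53.03 Y95.89
M3 S307
G1 X79.43 Y95.89 F2393
G1 X79.43 Y65.08
G1 X53.03 Y65.08
G1 X53.03 Y95.89
M5
G0 X152.83 Y44.85
M3 S307
G1 X167.83 Y10.90 F2393
G1 X130.93 Y14.88
G1 X152.83 Y44.85
M5
G0 X0.00 Y0.00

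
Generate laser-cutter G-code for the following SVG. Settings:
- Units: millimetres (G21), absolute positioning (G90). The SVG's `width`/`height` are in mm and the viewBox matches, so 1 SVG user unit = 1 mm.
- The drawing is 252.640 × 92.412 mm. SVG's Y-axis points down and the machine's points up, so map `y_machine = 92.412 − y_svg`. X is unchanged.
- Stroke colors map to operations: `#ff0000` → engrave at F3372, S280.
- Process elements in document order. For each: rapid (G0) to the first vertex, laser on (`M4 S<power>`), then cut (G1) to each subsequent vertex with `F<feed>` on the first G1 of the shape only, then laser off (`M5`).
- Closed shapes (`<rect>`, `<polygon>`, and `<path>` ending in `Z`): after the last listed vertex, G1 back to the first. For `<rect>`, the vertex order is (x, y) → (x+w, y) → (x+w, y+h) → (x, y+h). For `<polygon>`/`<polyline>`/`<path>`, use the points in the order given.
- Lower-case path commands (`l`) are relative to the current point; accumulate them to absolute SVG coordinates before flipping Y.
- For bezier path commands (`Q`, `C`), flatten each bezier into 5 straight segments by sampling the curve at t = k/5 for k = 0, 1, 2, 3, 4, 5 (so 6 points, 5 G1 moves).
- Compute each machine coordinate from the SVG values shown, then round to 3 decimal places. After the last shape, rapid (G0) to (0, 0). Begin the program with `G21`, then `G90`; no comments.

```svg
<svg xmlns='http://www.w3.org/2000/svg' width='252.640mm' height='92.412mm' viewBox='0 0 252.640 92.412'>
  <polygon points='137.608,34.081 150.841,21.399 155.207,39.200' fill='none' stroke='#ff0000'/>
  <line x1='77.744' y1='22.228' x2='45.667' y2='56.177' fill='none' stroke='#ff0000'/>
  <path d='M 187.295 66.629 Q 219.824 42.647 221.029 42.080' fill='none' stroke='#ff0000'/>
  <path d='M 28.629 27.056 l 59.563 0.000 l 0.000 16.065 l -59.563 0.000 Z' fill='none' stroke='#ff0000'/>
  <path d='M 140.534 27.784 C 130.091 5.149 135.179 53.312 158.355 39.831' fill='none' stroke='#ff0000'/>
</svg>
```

viewBox `0 0 252.640 92.412` with mm width/height → 1 unit = 1 mm. Flip: y_m = 92.412 − y_svg.

**Shape 1** — `<polygon>` regular polygon, stroke `#ff0000` → engrave (S280, F3372). Machine vertices: (137.608,58.331) → (150.841,71.013) → (155.207,53.212) → (137.608,58.331). Closed: final G1 returns to the first vertex.

**Shape 2** — `<line>` line segment, stroke `#ff0000` → engrave (S280, F3372). Machine vertices: (77.744,70.184) → (45.667,36.235). Open path.

**Shape 3** — `<path>` quadratic bezier, stroke `#ff0000` → engrave (S280, F3372). Control points (SVG): P0=(187.295,66.629), P1=(219.824,42.647), P2=(221.029,42.080); sampled at t=k/5. Machine vertices: (187.295,25.783) → (199.054,34.439) → (208.306,41.222) → (215.053,46.132) → (219.294,49.169) → (221.029,50.332). Open path.

**Shape 4** — `<path>` rectangle, stroke `#ff0000` → engrave (S280, F3372). Machine vertices: (28.629,65.356) → (88.192,65.356) → (88.192,49.291) → (28.629,49.291) → (28.629,65.356). Closed: final G1 returns to the first vertex.

**Shape 5** — `<path>` cubic bezier, stroke `#ff0000` → engrave (S280, F3372). Control points (SVG): P0=(140.534,27.784), P1=(130.091,5.149), P2=(135.179,53.312), P3=(158.355,39.831); sampled at t=k/5. Machine vertices: (140.534,64.628) → (136.152,70.773) → (135.621,66.283) → (139.062,57.517) → (146.600,50.830) → (158.355,52.581). Open path.

G21
G90
G0 X137.608 Y58.331
M4 S280
G1 X150.841 Y71.013 F3372
G1 X155.207 Y53.212
G1 X137.608 Y58.331
M5
G0 X77.744 Y70.184
M4 S280
G1 X45.667 Y36.235 F3372
M5
G0 X187.295 Y25.783
M4 S280
G1 X199.054 Y34.439 F3372
G1 X208.306 Y41.222
G1 X215.053 Y46.132
G1 X219.294 Y49.169
G1 X221.029 Y50.332
M5
G0 X28.629 Y65.356
M4 S280
G1 X88.192 Y65.356 F3372
G1 X88.192 Y49.291
G1 X28.629 Y49.291
G1 X28.629 Y65.356
M5
G0 X140.534 Y64.628
M4 S280
G1 X136.152 Y70.773 F3372
G1 X135.621 Y66.283
G1 X139.062 Y57.517
G1 X146.600 Y50.830
G1 X158.355 Y52.581
M5
G0 X0.000 Y0.000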